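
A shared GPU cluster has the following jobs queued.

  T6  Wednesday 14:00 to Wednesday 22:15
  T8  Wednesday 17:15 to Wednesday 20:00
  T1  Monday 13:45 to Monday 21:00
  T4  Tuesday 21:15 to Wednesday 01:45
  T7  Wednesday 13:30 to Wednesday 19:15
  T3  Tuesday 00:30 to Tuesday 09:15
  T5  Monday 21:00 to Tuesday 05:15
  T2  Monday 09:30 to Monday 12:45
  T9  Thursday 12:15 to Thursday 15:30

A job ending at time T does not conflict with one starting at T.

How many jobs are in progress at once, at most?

Sort all start/end points and keep a running count:
Monday 09:30 start T2 → 1
Monday 12:45 end T2 → 0
Monday 13:45 start T1 → 1
Monday 21:00 end T1 → 0
Monday 21:00 start T5 → 1
Tuesday 00:30 start T3 → 2
Tuesday 05:15 end T5 → 1
Tuesday 09:15 end T3 → 0
Tuesday 21:15 start T4 → 1
Wednesday 01:45 end T4 → 0
Wednesday 13:30 start T7 → 1
Wednesday 14:00 start T6 → 2
Wednesday 17:15 start T8 → 3
Wednesday 19:15 end T7 → 2
Wednesday 20:00 end T8 → 1
Wednesday 22:15 end T6 → 0
Thursday 12:15 start T9 → 1
Thursday 15:30 end T9 → 0
Peak is 3, at Wednesday 17:15 (T6, T7, T8).

3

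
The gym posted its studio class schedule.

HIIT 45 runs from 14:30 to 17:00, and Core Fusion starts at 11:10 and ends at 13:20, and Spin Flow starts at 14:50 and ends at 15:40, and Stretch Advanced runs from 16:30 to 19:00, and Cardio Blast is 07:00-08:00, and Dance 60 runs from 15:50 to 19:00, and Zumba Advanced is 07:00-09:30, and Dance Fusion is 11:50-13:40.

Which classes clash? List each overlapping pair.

Sorted by start: Cardio Blast, Zumba Advanced, Core Fusion, Dance Fusion, HIIT 45, Spin Flow, Dance 60, Stretch Advanced.
Zumba Advanced starts before Cardio Blast ends → Cardio Blast and Zumba Advanced overlap.
Core Fusion starts after Cardio Blast ends; Cardio Blast is clear from here.
Core Fusion starts after Zumba Advanced ends; Zumba Advanced is clear from here.
Dance Fusion starts before Core Fusion ends → Core Fusion and Dance Fusion overlap.
HIIT 45 starts after Core Fusion ends; Core Fusion is clear from here.
HIIT 45 starts after Dance Fusion ends; Dance Fusion is clear from here.
Spin Flow starts before HIIT 45 ends → HIIT 45 and Spin Flow overlap.
Dance 60 starts before HIIT 45 ends → HIIT 45 and Dance 60 overlap.
Stretch Advanced starts before HIIT 45 ends → HIIT 45 and Stretch Advanced overlap.
Dance 60 starts after Spin Flow ends; Spin Flow is clear from here.
Stretch Advanced starts before Dance 60 ends → Dance 60 and Stretch Advanced overlap.

Cardio Blast & Zumba Advanced, Core Fusion & Dance Fusion, Dance 60 & HIIT 45, Dance 60 & Stretch Advanced, HIIT 45 & Spin Flow, HIIT 45 & Stretch Advanced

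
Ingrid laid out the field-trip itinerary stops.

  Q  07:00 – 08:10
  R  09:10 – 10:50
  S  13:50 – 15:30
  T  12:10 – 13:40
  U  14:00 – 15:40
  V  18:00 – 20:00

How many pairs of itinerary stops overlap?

Two intervals overlap when each starts before the other ends.
Sorted by start: Q, R, T, S, U, V.
R starts after Q ends — done with Q.
T starts after R ends — done with R.
S starts after T ends — done with T.
U starts before S ends → S and U overlap.
V starts after S ends.
V starts after U ends.
Overlapping pairs: S & U — 1 in total.

1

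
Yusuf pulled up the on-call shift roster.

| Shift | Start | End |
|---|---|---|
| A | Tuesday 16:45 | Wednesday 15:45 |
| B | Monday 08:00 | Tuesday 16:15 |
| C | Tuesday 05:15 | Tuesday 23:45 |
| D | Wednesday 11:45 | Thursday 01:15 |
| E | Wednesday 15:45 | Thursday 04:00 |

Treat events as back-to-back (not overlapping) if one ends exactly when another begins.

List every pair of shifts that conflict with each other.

Sorted by start: B, C, A, D, E.
C starts before B ends → B and C overlap.
A starts after B ends, so nothing later overlaps B either.
A starts before C ends → C and A overlap.
D starts after C ends, so nothing later overlaps C either.
D starts before A ends → A and D overlap.
E starts exactly when A ends (back-to-back, no overlap).
E starts before D ends → D and E overlap.

A & C, A & D, B & C, D & E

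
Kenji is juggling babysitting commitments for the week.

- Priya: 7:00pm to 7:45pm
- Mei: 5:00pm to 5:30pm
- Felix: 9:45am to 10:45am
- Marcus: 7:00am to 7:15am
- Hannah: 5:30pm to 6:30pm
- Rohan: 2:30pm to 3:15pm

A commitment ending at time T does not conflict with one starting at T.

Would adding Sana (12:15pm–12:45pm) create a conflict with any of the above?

Marcus: ends 7:15am at or before Sana starts 12:15pm → clear.
Felix: ends 10:45am at or before Sana starts 12:15pm → clear.
Rohan: starts 2:30pm at or after Sana ends 12:45pm → clear.
Mei: starts 5:00pm at or after Sana ends 12:45pm → clear.
Hannah: starts 5:30pm at or after Sana ends 12:45pm → clear.
Priya: starts 7:00pm at or after Sana ends 12:45pm → clear.

No — it doesn't clash with anything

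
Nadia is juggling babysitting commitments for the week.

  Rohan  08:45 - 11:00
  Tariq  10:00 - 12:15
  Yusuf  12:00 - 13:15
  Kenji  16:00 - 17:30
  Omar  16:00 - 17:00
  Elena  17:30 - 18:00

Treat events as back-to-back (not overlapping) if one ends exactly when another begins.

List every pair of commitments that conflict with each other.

Check each pair: they overlap iff neither finishes before the other starts.
Sorted by start: Rohan, Tariq, Yusuf, Kenji, Omar, Elena.
Tariq starts before Rohan ends → Rohan and Tariq overlap.
Yusuf starts after Rohan ends — done with Rohan.
Yusuf starts before Tariq ends → Tariq and Yusuf overlap.
Kenji starts after Tariq ends — done with Tariq.
Kenji starts after Yusuf ends — done with Yusuf.
Omar starts before Kenji ends → Kenji and Omar overlap.
Elena starts exactly when Kenji ends (back-to-back, no overlap).
Elena starts after Omar ends.

Kenji & Omar, Rohan & Tariq, Tariq & Yusuf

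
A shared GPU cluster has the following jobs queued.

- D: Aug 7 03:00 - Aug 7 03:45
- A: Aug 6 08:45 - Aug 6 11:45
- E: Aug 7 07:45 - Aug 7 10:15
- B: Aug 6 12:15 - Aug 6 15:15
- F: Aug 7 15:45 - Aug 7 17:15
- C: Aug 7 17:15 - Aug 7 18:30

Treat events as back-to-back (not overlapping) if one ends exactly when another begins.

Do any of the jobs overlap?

No

Check each pair: they overlap iff neither finishes before the other starts.
Sorted by start: A, B, D, E, F, C.
B starts after A ends — done with A.
D starts after B ends — done with B.
E starts after D ends — done with D.
F starts after E ends — done with E.
C starts exactly when F ends (back-to-back, no overlap).
Every pair is clear; the schedule has no overlaps.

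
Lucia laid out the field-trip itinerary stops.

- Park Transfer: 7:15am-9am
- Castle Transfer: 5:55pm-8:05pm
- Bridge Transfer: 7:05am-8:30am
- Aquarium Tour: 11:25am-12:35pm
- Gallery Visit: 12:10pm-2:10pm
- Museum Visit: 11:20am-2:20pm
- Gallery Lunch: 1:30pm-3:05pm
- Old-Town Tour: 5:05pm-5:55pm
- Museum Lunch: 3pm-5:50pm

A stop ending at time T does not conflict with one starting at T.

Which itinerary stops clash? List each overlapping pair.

Aquarium Tour & Gallery Visit, Aquarium Tour & Museum Visit, Bridge Transfer & Park Transfer, Gallery Lunch & Gallery Visit, Gallery Lunch & Museum Lunch, Gallery Lunch & Museum Visit, Gallery Visit & Museum Visit, Museum Lunch & Old-Town Tour

Sorted by start: Bridge Transfer, Park Transfer, Museum Visit, Aquarium Tour, Gallery Visit, Gallery Lunch, Museum Lunch, Old-Town Tour, Castle Transfer.
Park Transfer starts before Bridge Transfer ends → Bridge Transfer and Park Transfer overlap.
Museum Visit starts after Bridge Transfer ends, so Bridge Transfer has no further overlaps.
Museum Visit starts after Park Transfer ends, so Park Transfer has no further overlaps.
Aquarium Tour starts before Museum Visit ends → Museum Visit and Aquarium Tour overlap.
Gallery Visit starts before Museum Visit ends → Museum Visit and Gallery Visit overlap.
Gallery Lunch starts before Museum Visit ends → Museum Visit and Gallery Lunch overlap.
Museum Lunch starts after Museum Visit ends, so Museum Visit has no further overlaps.
Gallery Visit starts before Aquarium Tour ends → Aquarium Tour and Gallery Visit overlap.
Gallery Lunch starts after Aquarium Tour ends, so Aquarium Tour has no further overlaps.
Gallery Lunch starts before Gallery Visit ends → Gallery Visit and Gallery Lunch overlap.
Museum Lunch starts after Gallery Visit ends, so Gallery Visit has no further overlaps.
Museum Lunch starts before Gallery Lunch ends → Gallery Lunch and Museum Lunch overlap.
Old-Town Tour starts after Gallery Lunch ends, so Gallery Lunch has no further overlaps.
Old-Town Tour starts before Museum Lunch ends → Museum Lunch and Old-Town Tour overlap.
Castle Transfer starts after Museum Lunch ends.
Castle Transfer starts exactly when Old-Town Tour ends (back-to-back, no overlap).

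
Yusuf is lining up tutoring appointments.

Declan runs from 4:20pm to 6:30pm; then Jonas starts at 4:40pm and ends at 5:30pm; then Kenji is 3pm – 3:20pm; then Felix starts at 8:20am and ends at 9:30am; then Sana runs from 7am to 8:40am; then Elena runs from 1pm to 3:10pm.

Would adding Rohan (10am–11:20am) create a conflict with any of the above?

No — it doesn't clash with anything

Sana: ends 8:40am at or before Rohan starts 10am → clear.
Felix: ends 9:30am at or before Rohan starts 10am → clear.
Elena: starts 1pm at or after Rohan ends 11:20am → clear.
Kenji: starts 3pm at or after Rohan ends 11:20am → clear.
Declan: starts 4:20pm at or after Rohan ends 11:20am → clear.
Jonas: starts 4:40pm at or after Rohan ends 11:20am → clear.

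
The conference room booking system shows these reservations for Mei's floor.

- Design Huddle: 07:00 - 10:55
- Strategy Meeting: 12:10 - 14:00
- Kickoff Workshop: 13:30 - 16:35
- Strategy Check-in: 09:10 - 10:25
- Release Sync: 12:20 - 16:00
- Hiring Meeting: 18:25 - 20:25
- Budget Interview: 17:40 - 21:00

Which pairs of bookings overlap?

Budget Interview & Hiring Meeting, Design Huddle & Strategy Check-in, Kickoff Workshop & Release Sync, Kickoff Workshop & Strategy Meeting, Release Sync & Strategy Meeting

Two intervals overlap when each starts before the other ends.
Sorted by start: Design Huddle, Strategy Check-in, Strategy Meeting, Release Sync, Kickoff Workshop, Budget Interview, Hiring Meeting.
Strategy Check-in starts before Design Huddle ends → Design Huddle and Strategy Check-in overlap.
Strategy Meeting starts after Design Huddle ends — done with Design Huddle.
Strategy Meeting starts after Strategy Check-in ends — done with Strategy Check-in.
Release Sync starts before Strategy Meeting ends → Strategy Meeting and Release Sync overlap.
Kickoff Workshop starts before Strategy Meeting ends → Strategy Meeting and Kickoff Workshop overlap.
Budget Interview starts after Strategy Meeting ends — done with Strategy Meeting.
Kickoff Workshop starts before Release Sync ends → Release Sync and Kickoff Workshop overlap.
Budget Interview starts after Release Sync ends — done with Release Sync.
Budget Interview starts after Kickoff Workshop ends — done with Kickoff Workshop.
Hiring Meeting starts before Budget Interview ends → Budget Interview and Hiring Meeting overlap.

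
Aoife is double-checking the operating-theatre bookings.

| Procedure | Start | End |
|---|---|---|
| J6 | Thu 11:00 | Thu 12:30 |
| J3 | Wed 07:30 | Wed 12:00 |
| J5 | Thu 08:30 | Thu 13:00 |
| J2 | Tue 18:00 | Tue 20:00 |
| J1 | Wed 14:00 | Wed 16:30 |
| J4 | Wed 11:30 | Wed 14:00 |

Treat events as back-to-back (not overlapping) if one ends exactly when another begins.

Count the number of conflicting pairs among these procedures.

Sorted by start: J2, J3, J4, J1, J5, J6.
J3 starts after J2 ends — done with J2.
J4 starts before J3 ends → J3 and J4 overlap.
J1 starts after J3 ends — done with J3.
J1 starts exactly when J4 ends (back-to-back, no overlap) — done with J4.
J5 starts after J1 ends — done with J1.
J6 starts before J5 ends → J5 and J6 overlap.
Overlapping pairs: J3 & J4, J5 & J6 — 2 in total.

2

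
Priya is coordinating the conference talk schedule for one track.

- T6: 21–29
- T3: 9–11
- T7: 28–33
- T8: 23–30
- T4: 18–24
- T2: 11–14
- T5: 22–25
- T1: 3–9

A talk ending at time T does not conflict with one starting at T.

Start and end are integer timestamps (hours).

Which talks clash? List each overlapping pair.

Sorted by start: T1, T3, T2, T4, T6, T5, T8, T7.
T3 starts exactly when T1 ends (back-to-back, no overlap), so T1 has no further overlaps.
T2 starts exactly when T3 ends (back-to-back, no overlap), so T3 has no further overlaps.
T4 starts after T2 ends, so T2 has no further overlaps.
T6 starts before T4 ends → T4 and T6 overlap.
T5 starts before T4 ends → T4 and T5 overlap.
T8 starts before T4 ends → T4 and T8 overlap.
T7 starts after T4 ends.
T5 starts before T6 ends → T6 and T5 overlap.
T8 starts before T6 ends → T6 and T8 overlap.
T7 starts before T6 ends → T6 and T7 overlap.
T8 starts before T5 ends → T5 and T8 overlap.
T7 starts after T5 ends.
T7 starts before T8 ends → T8 and T7 overlap.

T4 & T5, T4 & T6, T4 & T8, T5 & T6, T5 & T8, T6 & T7, T6 & T8, T7 & T8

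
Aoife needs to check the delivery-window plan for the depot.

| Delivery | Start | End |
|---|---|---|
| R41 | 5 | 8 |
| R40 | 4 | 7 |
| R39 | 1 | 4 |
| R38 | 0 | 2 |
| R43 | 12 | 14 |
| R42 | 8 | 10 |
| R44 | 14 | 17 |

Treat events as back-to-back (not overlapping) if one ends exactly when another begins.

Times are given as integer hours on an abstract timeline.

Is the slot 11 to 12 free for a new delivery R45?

Yes — the slot is free

R38: ends 2 at or before R45 starts 11 → clear.
R39: ends 4 at or before R45 starts 11 → clear.
R40: ends 7 at or before R45 starts 11 → clear.
R41: ends 8 at or before R45 starts 11 → clear.
R42: ends 10 at or before R45 starts 11 → clear.
R43: starts 12 at or after R45 ends 12 → clear.
R44: starts 14 at or after R45 ends 12 → clear.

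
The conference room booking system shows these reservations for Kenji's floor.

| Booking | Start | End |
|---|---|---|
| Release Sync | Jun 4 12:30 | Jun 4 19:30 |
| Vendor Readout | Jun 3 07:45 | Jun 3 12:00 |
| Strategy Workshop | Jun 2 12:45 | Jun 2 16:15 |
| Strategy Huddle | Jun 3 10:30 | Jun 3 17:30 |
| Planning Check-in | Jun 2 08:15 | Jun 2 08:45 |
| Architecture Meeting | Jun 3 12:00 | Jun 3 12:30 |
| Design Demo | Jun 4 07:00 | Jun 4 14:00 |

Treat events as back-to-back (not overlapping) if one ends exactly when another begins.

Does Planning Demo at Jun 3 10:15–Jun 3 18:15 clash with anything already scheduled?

Planning Check-in: ends Jun 2 08:45 at or before Planning Demo starts Jun 3 10:15 → clear.
Strategy Workshop: ends Jun 2 16:15 at or before Planning Demo starts Jun 3 10:15 → clear.
Vendor Readout: starts Jun 3 07:45 before Planning Demo ends Jun 3 18:15, and ends Jun 3 12:00 after Planning Demo starts Jun 3 10:15 → overlap.
Strategy Huddle: starts Jun 3 10:30 before Planning Demo ends Jun 3 18:15, and ends Jun 3 17:30 after Planning Demo starts Jun 3 10:15 → overlap.
Architecture Meeting: starts Jun 3 12:00 before Planning Demo ends Jun 3 18:15, and ends Jun 3 12:30 after Planning Demo starts Jun 3 10:15 → overlap.
Design Demo: starts Jun 4 07:00 at or after Planning Demo ends Jun 3 18:15 → clear.
Release Sync: starts Jun 4 12:30 at or after Planning Demo ends Jun 3 18:15 → clear.
Planning Demo overlaps Vendor Readout, Strategy Huddle, Architecture Meeting.

Yes — it overlaps Architecture Meeting, Strategy Huddle, Vendor Readout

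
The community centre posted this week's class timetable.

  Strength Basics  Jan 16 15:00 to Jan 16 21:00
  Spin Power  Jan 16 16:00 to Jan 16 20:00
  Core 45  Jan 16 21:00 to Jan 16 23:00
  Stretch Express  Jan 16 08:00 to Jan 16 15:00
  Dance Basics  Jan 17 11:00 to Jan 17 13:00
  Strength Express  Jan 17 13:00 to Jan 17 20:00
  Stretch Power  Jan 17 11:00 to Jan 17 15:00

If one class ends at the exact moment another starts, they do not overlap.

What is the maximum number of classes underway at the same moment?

Walk through starts and ends in time order (an end at T is processed before a start at T):
Jan 16 08:00 start Stretch Express → 1
Jan 16 15:00 end Stretch Express → 0
Jan 16 15:00 start Strength Basics → 1
Jan 16 16:00 start Spin Power → 2
Jan 16 20:00 end Spin Power → 1
Jan 16 21:00 end Strength Basics → 0
Jan 16 21:00 start Core 45 → 1
Jan 16 23:00 end Core 45 → 0
Jan 17 11:00 start Dance Basics → 1
Jan 17 11:00 start Stretch Power → 2
Jan 17 13:00 end Dance Basics → 1
Jan 17 13:00 start Strength Express → 2
Jan 17 15:00 end Stretch Power → 1
Jan 17 20:00 end Strength Express → 0
Peak is 2, at Jan 16 16:00 (Spin Power, Strength Basics).

2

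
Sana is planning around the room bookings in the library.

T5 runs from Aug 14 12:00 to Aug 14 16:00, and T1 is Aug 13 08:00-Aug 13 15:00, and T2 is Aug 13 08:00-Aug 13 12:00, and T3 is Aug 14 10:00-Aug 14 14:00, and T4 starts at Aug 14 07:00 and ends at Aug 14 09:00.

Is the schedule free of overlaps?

Two intervals overlap when each starts before the other ends.
Sorted by start: T1, T2, T4, T3, T5.
T2 starts before T1 ends → T1 and T2 overlap.
That's a conflict, so the schedule is not conflict-free.

No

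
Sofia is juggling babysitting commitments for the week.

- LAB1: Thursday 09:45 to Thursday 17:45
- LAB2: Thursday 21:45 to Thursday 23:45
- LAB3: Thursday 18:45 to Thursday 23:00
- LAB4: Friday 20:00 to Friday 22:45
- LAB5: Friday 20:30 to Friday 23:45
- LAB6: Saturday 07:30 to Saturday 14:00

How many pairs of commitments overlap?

2

Sorted by start: LAB1, LAB3, LAB2, LAB4, LAB5, LAB6.
LAB3 starts after LAB1 ends, so nothing later overlaps LAB1 either.
LAB2 starts before LAB3 ends → LAB3 and LAB2 overlap.
LAB4 starts after LAB3 ends, so nothing later overlaps LAB3 either.
LAB4 starts after LAB2 ends, so nothing later overlaps LAB2 either.
LAB5 starts before LAB4 ends → LAB4 and LAB5 overlap.
LAB6 starts after LAB4 ends.
LAB6 starts after LAB5 ends.
Overlapping pairs: LAB2 & LAB3, LAB4 & LAB5 — 2 in total.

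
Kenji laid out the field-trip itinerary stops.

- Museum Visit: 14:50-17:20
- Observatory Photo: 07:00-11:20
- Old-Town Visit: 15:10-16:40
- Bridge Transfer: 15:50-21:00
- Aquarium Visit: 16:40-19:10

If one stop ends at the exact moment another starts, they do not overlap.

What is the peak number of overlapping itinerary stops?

Walk through starts and ends in time order (an end at T is processed before a start at T):
07:00 start Observatory Photo → 1
11:20 end Observatory Photo → 0
14:50 start Museum Visit → 1
15:10 start Old-Town Visit → 2
15:50 start Bridge Transfer → 3
16:40 end Old-Town Visit → 2
16:40 start Aquarium Visit → 3
17:20 end Museum Visit → 2
19:10 end Aquarium Visit → 1
21:00 end Bridge Transfer → 0
Peak is 3, at 15:50 (Bridge Transfer, Museum Visit, Old-Town Visit).

3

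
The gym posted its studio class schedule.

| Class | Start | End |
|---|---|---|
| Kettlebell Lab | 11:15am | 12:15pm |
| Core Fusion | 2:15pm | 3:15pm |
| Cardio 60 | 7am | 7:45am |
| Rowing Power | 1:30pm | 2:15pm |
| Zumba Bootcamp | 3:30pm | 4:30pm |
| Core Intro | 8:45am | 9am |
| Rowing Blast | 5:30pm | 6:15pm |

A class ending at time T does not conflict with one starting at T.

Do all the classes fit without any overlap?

Sorted by start: Cardio 60, Core Intro, Kettlebell Lab, Rowing Power, Core Fusion, Zumba Bootcamp, Rowing Blast.
Core Intro starts after Cardio 60 ends — done with Cardio 60.
Kettlebell Lab starts after Core Intro ends — done with Core Intro.
Rowing Power starts after Kettlebell Lab ends — done with Kettlebell Lab.
Core Fusion starts exactly when Rowing Power ends (back-to-back, no overlap) — done with Rowing Power.
Zumba Bootcamp starts after Core Fusion ends — done with Core Fusion.
Rowing Blast starts after Zumba Bootcamp ends.
Every pair is clear; the schedule has no overlaps.

Yes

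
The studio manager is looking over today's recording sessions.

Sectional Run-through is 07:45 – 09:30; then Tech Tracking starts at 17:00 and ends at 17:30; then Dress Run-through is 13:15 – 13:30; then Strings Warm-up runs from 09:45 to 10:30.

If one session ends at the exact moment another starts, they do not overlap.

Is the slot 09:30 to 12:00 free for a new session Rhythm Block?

No — it overlaps Strings Warm-up

Sectional Run-through: ends 09:30 at or before Rhythm Block starts 09:30 → clear.
Strings Warm-up: starts 09:45 before Rhythm Block ends 12:00, and ends 10:30 after Rhythm Block starts 09:30 → overlap.
Dress Run-through: starts 13:15 at or after Rhythm Block ends 12:00 → clear.
Tech Tracking: starts 17:00 at or after Rhythm Block ends 12:00 → clear.
Rhythm Block overlaps Strings Warm-up.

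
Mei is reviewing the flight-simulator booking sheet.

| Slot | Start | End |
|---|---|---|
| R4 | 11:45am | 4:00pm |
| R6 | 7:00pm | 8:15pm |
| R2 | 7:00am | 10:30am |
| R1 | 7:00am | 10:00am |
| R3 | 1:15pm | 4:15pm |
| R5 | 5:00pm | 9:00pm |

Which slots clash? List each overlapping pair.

R1 & R2, R3 & R4, R5 & R6

Sorted by start: R1, R2, R4, R3, R5, R6.
R2 starts before R1 ends → R1 and R2 overlap.
R4 starts after R1 ends, so nothing later overlaps R1 either.
R4 starts after R2 ends, so nothing later overlaps R2 either.
R3 starts before R4 ends → R4 and R3 overlap.
R5 starts after R4 ends, so nothing later overlaps R4 either.
R5 starts after R3 ends, so nothing later overlaps R3 either.
R6 starts before R5 ends → R5 and R6 overlap.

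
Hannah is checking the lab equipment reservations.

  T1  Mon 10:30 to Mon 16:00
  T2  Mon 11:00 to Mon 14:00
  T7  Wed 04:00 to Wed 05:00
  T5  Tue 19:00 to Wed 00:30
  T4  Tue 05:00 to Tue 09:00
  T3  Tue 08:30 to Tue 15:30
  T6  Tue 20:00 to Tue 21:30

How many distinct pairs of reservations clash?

Sorted by start: T1, T2, T4, T3, T5, T6, T7.
T2 starts before T1 ends → T1 and T2 overlap.
T4 starts after T1 ends; T1 is clear from here.
T4 starts after T2 ends; T2 is clear from here.
T3 starts before T4 ends → T4 and T3 overlap.
T5 starts after T4 ends; T4 is clear from here.
T5 starts after T3 ends; T3 is clear from here.
T6 starts before T5 ends → T5 and T6 overlap.
T7 starts after T5 ends.
T7 starts after T6 ends.
Overlapping pairs: T1 & T2, T3 & T4, T5 & T6 — 3 in total.

3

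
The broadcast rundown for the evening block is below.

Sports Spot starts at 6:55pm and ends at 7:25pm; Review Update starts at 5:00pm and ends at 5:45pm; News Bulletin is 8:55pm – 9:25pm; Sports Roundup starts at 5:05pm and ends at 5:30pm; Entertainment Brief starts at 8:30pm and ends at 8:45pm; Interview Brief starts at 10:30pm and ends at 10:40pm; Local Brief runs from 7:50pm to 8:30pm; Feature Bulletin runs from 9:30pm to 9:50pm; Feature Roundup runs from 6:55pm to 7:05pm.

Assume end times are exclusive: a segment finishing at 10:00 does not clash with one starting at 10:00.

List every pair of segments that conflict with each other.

Sorted by start: Review Update, Sports Roundup, Feature Roundup, Sports Spot, Local Brief, Entertainment Brief, News Bulletin, Feature Bulletin, Interview Brief.
Sports Roundup starts before Review Update ends → Review Update and Sports Roundup overlap.
Feature Roundup starts after Review Update ends, so Review Update has no further overlaps.
Feature Roundup starts after Sports Roundup ends, so Sports Roundup has no further overlaps.
Sports Spot starts before Feature Roundup ends → Feature Roundup and Sports Spot overlap.
Local Brief starts after Feature Roundup ends, so Feature Roundup has no further overlaps.
Local Brief starts after Sports Spot ends, so Sports Spot has no further overlaps.
Entertainment Brief starts exactly when Local Brief ends (back-to-back, no overlap), so Local Brief has no further overlaps.
News Bulletin starts after Entertainment Brief ends, so Entertainment Brief has no further overlaps.
Feature Bulletin starts after News Bulletin ends, so News Bulletin has no further overlaps.
Interview Brief starts after Feature Bulletin ends.

Feature Roundup & Sports Spot, Review Update & Sports Roundup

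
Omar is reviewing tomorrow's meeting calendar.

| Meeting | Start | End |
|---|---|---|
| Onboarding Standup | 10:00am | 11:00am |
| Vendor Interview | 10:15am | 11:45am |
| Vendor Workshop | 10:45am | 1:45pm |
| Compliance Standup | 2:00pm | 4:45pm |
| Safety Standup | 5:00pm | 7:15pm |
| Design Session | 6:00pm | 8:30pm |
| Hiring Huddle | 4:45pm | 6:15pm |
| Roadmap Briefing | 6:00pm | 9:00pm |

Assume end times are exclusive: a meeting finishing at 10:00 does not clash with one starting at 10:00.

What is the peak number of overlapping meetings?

Sort all start/end points and keep a running count:
10:00am start Onboarding Standup → 1
10:15am start Vendor Interview → 2
10:45am start Vendor Workshop → 3
11:00am end Onboarding Standup → 2
11:45am end Vendor Interview → 1
1:45pm end Vendor Workshop → 0
2:00pm start Compliance Standup → 1
4:45pm end Compliance Standup → 0
4:45pm start Hiring Huddle → 1
5:00pm start Safety Standup → 2
6:00pm start Design Session → 3
6:00pm start Roadmap Briefing → 4
6:15pm end Hiring Huddle → 3
7:15pm end Safety Standup → 2
8:30pm end Design Session → 1
9:00pm end Roadmap Briefing → 0
Peak is 4, at 6:00pm (Design Session, Hiring Huddle, Roadmap Briefing, Safety Standup).

4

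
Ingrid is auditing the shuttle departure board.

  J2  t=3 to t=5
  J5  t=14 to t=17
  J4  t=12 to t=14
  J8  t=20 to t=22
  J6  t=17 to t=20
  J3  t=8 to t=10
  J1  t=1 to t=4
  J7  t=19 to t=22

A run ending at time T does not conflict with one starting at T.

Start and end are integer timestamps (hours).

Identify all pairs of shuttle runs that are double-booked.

J1 & J2, J6 & J7, J7 & J8

Check each pair: they overlap iff neither finishes before the other starts.
Sorted by start: J1, J2, J3, J4, J5, J6, J7, J8.
J2 starts before J1 ends → J1 and J2 overlap.
J3 starts after J1 ends — done with J1.
J3 starts after J2 ends — done with J2.
J4 starts after J3 ends — done with J3.
J5 starts exactly when J4 ends (back-to-back, no overlap) — done with J4.
J6 starts exactly when J5 ends (back-to-back, no overlap) — done with J5.
J7 starts before J6 ends → J6 and J7 overlap.
J8 starts exactly when J6 ends (back-to-back, no overlap).
J8 starts before J7 ends → J7 and J8 overlap.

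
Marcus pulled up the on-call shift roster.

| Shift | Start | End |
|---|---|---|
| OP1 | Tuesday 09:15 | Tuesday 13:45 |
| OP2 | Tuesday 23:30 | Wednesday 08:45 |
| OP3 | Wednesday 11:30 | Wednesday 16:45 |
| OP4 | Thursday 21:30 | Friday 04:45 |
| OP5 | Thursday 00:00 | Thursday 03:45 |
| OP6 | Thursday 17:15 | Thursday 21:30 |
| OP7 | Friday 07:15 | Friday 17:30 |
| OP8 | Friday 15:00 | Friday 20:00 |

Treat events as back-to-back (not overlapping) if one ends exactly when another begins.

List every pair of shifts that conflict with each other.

OP7 & OP8

Sorted by start: OP1, OP2, OP3, OP5, OP6, OP4, OP7, OP8.
OP2 starts after OP1 ends; OP1 is clear from here.
OP3 starts after OP2 ends; OP2 is clear from here.
OP5 starts after OP3 ends; OP3 is clear from here.
OP6 starts after OP5 ends; OP5 is clear from here.
OP4 starts exactly when OP6 ends (back-to-back, no overlap); OP6 is clear from here.
OP7 starts after OP4 ends; OP4 is clear from here.
OP8 starts before OP7 ends → OP7 and OP8 overlap.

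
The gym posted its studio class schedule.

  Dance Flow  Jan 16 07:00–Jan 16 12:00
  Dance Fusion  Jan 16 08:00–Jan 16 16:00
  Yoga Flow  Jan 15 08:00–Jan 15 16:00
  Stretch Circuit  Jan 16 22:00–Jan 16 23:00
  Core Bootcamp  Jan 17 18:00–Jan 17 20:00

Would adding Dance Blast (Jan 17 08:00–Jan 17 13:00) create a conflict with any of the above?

No — it doesn't clash with anything

Yoga Flow: ends Jan 15 16:00 at or before Dance Blast starts Jan 17 08:00 → clear.
Dance Flow: ends Jan 16 12:00 at or before Dance Blast starts Jan 17 08:00 → clear.
Dance Fusion: ends Jan 16 16:00 at or before Dance Blast starts Jan 17 08:00 → clear.
Stretch Circuit: ends Jan 16 23:00 at or before Dance Blast starts Jan 17 08:00 → clear.
Core Bootcamp: starts Jan 17 18:00 at or after Dance Blast ends Jan 17 13:00 → clear.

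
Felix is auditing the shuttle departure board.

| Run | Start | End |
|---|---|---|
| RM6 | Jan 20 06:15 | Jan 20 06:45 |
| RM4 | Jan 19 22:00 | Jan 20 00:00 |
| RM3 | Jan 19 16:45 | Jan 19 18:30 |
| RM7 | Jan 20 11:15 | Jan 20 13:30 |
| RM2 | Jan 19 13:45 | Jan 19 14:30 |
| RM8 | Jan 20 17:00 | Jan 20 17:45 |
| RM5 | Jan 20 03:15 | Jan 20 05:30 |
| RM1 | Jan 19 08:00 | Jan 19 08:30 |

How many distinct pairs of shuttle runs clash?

Two intervals overlap when each starts before the other ends.
Sorted by start: RM1, RM2, RM3, RM4, RM5, RM6, RM7, RM8.
RM2 starts after RM1 ends; RM1 is clear from here.
RM3 starts after RM2 ends; RM2 is clear from here.
RM4 starts after RM3 ends; RM3 is clear from here.
RM5 starts after RM4 ends; RM4 is clear from here.
RM6 starts after RM5 ends; RM5 is clear from here.
RM7 starts after RM6 ends; RM6 is clear from here.
RM8 starts after RM7 ends.
No pair overlaps.

0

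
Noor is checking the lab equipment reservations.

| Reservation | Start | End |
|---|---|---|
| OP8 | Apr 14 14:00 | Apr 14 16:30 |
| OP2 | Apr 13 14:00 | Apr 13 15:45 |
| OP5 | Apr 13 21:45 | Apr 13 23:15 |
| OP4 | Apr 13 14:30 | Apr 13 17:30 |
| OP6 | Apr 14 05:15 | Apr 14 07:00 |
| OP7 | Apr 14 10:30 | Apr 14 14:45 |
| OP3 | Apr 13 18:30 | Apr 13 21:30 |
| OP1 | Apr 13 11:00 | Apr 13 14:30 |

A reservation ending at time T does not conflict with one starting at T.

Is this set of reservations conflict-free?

No

Two intervals overlap when each starts before the other ends.
Sorted by start: OP1, OP2, OP4, OP3, OP5, OP6, OP7, OP8.
OP2 starts before OP1 ends → OP1 and OP2 overlap.
That's a conflict, so the schedule is not conflict-free.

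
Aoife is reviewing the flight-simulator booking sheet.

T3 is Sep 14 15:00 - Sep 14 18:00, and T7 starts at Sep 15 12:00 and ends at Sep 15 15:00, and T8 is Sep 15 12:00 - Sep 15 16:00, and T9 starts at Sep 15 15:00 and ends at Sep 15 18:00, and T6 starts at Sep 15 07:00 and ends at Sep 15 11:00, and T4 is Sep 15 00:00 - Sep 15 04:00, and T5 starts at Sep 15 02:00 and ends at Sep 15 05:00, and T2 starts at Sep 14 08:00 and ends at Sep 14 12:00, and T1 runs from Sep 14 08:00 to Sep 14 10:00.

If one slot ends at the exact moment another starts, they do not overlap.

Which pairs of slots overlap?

T1 & T2, T4 & T5, T7 & T8, T8 & T9

Sorted by start: T1, T2, T3, T4, T5, T6, T7, T8, T9.
T2 starts before T1 ends → T1 and T2 overlap.
T3 starts after T1 ends; T1 is clear from here.
T3 starts after T2 ends; T2 is clear from here.
T4 starts after T3 ends; T3 is clear from here.
T5 starts before T4 ends → T4 and T5 overlap.
T6 starts after T4 ends; T4 is clear from here.
T6 starts after T5 ends; T5 is clear from here.
T7 starts after T6 ends; T6 is clear from here.
T8 starts before T7 ends → T7 and T8 overlap.
T9 starts exactly when T7 ends (back-to-back, no overlap).
T9 starts before T8 ends → T8 and T9 overlap.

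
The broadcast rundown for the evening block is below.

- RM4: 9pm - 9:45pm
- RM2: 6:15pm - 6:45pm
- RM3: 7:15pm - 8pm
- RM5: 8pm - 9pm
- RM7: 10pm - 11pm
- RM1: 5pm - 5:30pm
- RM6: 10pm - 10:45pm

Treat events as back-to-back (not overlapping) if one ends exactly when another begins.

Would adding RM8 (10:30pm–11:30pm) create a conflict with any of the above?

RM1: ends 5:30pm at or before RM8 starts 10:30pm → clear.
RM2: ends 6:45pm at or before RM8 starts 10:30pm → clear.
RM3: ends 8pm at or before RM8 starts 10:30pm → clear.
RM5: ends 9pm at or before RM8 starts 10:30pm → clear.
RM4: ends 9:45pm at or before RM8 starts 10:30pm → clear.
RM6: starts 10pm before RM8 ends 11:30pm, and ends 10:45pm after RM8 starts 10:30pm → overlap.
RM7: starts 10pm before RM8 ends 11:30pm, and ends 11pm after RM8 starts 10:30pm → overlap.
RM8 overlaps RM6, RM7.

Yes — it overlaps RM6, RM7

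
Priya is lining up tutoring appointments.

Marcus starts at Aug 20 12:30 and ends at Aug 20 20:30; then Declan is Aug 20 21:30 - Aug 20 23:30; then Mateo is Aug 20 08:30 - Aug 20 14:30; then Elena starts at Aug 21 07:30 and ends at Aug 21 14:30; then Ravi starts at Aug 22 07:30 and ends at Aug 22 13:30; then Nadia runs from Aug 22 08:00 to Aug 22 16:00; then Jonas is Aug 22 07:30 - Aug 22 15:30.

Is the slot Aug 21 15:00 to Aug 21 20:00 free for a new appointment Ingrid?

Yes — the slot is free

Mateo: ends Aug 20 14:30 at or before Ingrid starts Aug 21 15:00 → clear.
Marcus: ends Aug 20 20:30 at or before Ingrid starts Aug 21 15:00 → clear.
Declan: ends Aug 20 23:30 at or before Ingrid starts Aug 21 15:00 → clear.
Elena: ends Aug 21 14:30 at or before Ingrid starts Aug 21 15:00 → clear.
Ravi: starts Aug 22 07:30 at or after Ingrid ends Aug 21 20:00 → clear.
Jonas: starts Aug 22 07:30 at or after Ingrid ends Aug 21 20:00 → clear.
Nadia: starts Aug 22 08:00 at or after Ingrid ends Aug 21 20:00 → clear.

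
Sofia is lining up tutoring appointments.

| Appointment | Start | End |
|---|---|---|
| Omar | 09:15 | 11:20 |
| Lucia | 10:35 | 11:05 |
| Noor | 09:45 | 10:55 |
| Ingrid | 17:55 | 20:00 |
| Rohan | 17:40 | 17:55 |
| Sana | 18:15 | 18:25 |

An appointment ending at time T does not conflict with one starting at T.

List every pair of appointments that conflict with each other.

Ingrid & Sana, Lucia & Noor, Lucia & Omar, Noor & Omar

Check each pair: they overlap iff neither finishes before the other starts.
Sorted by start: Omar, Noor, Lucia, Rohan, Ingrid, Sana.
Noor starts before Omar ends → Omar and Noor overlap.
Lucia starts before Omar ends → Omar and Lucia overlap.
Rohan starts after Omar ends, so nothing later overlaps Omar either.
Lucia starts before Noor ends → Noor and Lucia overlap.
Rohan starts after Noor ends, so nothing later overlaps Noor either.
Rohan starts after Lucia ends, so nothing later overlaps Lucia either.
Ingrid starts exactly when Rohan ends (back-to-back, no overlap), so nothing later overlaps Rohan either.
Sana starts before Ingrid ends → Ingrid and Sana overlap.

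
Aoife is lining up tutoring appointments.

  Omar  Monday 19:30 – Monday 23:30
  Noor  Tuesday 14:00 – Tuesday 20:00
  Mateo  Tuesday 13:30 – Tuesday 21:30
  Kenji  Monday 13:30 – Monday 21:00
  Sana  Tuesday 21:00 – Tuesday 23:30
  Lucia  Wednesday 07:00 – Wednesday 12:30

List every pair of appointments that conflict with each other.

Sorted by start: Kenji, Omar, Mateo, Noor, Sana, Lucia.
Omar starts before Kenji ends → Kenji and Omar overlap.
Mateo starts after Kenji ends, so Kenji has no further overlaps.
Mateo starts after Omar ends, so Omar has no further overlaps.
Noor starts before Mateo ends → Mateo and Noor overlap.
Sana starts before Mateo ends → Mateo and Sana overlap.
Lucia starts after Mateo ends.
Sana starts after Noor ends, so Noor has no further overlaps.
Lucia starts after Sana ends.

Kenji & Omar, Mateo & Noor, Mateo & Sana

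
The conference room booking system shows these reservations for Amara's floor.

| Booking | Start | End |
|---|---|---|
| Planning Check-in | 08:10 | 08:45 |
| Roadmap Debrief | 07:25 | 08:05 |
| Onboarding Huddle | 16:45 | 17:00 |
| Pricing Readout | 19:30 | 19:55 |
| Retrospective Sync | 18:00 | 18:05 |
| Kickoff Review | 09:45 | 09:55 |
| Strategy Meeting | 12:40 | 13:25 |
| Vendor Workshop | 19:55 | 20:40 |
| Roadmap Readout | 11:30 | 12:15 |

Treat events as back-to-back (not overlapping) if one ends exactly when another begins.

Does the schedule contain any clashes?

No

Sorted by start: Roadmap Debrief, Planning Check-in, Kickoff Review, Roadmap Readout, Strategy Meeting, Onboarding Huddle, Retrospective Sync, Pricing Readout, Vendor Workshop.
Planning Check-in starts after Roadmap Debrief ends, so Roadmap Debrief has no further overlaps.
Kickoff Review starts after Planning Check-in ends, so Planning Check-in has no further overlaps.
Roadmap Readout starts after Kickoff Review ends, so Kickoff Review has no further overlaps.
Strategy Meeting starts after Roadmap Readout ends, so Roadmap Readout has no further overlaps.
Onboarding Huddle starts after Strategy Meeting ends, so Strategy Meeting has no further overlaps.
Retrospective Sync starts after Onboarding Huddle ends, so Onboarding Huddle has no further overlaps.
Pricing Readout starts after Retrospective Sync ends, so Retrospective Sync has no further overlaps.
Vendor Workshop starts exactly when Pricing Readout ends (back-to-back, no overlap).
Every pair is clear; the schedule has no overlaps.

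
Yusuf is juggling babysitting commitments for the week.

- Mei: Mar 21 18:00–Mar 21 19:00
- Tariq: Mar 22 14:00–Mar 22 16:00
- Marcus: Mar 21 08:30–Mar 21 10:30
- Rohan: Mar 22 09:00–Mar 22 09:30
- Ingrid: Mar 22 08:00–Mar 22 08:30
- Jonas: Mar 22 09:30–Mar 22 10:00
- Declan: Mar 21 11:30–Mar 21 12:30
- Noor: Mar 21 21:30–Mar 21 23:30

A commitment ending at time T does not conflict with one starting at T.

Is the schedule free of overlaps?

Yes

Sorted by start: Marcus, Declan, Mei, Noor, Ingrid, Rohan, Jonas, Tariq.
Declan starts after Marcus ends; Marcus is clear from here.
Mei starts after Declan ends; Declan is clear from here.
Noor starts after Mei ends; Mei is clear from here.
Ingrid starts after Noor ends; Noor is clear from here.
Rohan starts after Ingrid ends; Ingrid is clear from here.
Jonas starts exactly when Rohan ends (back-to-back, no overlap); Rohan is clear from here.
Tariq starts after Jonas ends.
Every pair is clear; the schedule has no overlaps.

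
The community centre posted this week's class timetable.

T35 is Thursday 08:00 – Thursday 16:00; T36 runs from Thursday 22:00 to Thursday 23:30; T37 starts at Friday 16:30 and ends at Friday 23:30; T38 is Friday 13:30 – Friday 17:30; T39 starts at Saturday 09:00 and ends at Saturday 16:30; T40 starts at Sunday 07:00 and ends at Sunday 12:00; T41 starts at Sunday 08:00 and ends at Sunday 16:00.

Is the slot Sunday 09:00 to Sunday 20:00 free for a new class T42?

T35: ends Thursday 16:00 at or before T42 starts Sunday 09:00 → clear.
T36: ends Thursday 23:30 at or before T42 starts Sunday 09:00 → clear.
T38: ends Friday 17:30 at or before T42 starts Sunday 09:00 → clear.
T37: ends Friday 23:30 at or before T42 starts Sunday 09:00 → clear.
T39: ends Saturday 16:30 at or before T42 starts Sunday 09:00 → clear.
T40: starts Sunday 07:00 before T42 ends Sunday 20:00, and ends Sunday 12:00 after T42 starts Sunday 09:00 → overlap.
T41: starts Sunday 08:00 before T42 ends Sunday 20:00, and ends Sunday 16:00 after T42 starts Sunday 09:00 → overlap.
T42 overlaps T40, T41.

No — it overlaps T40, T41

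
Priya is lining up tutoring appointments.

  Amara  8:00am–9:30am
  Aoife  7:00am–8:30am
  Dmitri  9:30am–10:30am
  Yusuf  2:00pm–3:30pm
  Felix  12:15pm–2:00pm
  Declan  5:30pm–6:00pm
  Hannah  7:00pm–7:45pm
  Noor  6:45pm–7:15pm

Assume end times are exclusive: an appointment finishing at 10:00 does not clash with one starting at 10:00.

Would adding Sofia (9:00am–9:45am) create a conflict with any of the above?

Yes — it overlaps Amara, Dmitri

Aoife: ends 8:30am at or before Sofia starts 9:00am → clear.
Amara: starts 8:00am before Sofia ends 9:45am, and ends 9:30am after Sofia starts 9:00am → overlap.
Dmitri: starts 9:30am before Sofia ends 9:45am, and ends 10:30am after Sofia starts 9:00am → overlap.
Felix: starts 12:15pm at or after Sofia ends 9:45am → clear.
Yusuf: starts 2:00pm at or after Sofia ends 9:45am → clear.
Declan: starts 5:30pm at or after Sofia ends 9:45am → clear.
Noor: starts 6:45pm at or after Sofia ends 9:45am → clear.
Hannah: starts 7:00pm at or after Sofia ends 9:45am → clear.
Sofia overlaps Amara, Dmitri.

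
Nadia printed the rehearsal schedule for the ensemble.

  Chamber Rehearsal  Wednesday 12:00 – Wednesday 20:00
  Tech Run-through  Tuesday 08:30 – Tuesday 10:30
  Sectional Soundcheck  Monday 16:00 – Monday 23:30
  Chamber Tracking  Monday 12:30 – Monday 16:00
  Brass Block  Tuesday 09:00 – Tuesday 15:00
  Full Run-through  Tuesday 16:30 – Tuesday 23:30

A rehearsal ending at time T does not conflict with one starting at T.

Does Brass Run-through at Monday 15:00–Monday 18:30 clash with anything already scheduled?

Chamber Tracking: starts Monday 12:30 before Brass Run-through ends Monday 18:30, and ends Monday 16:00 after Brass Run-through starts Monday 15:00 → overlap.
Sectional Soundcheck: starts Monday 16:00 before Brass Run-through ends Monday 18:30, and ends Monday 23:30 after Brass Run-through starts Monday 15:00 → overlap.
Tech Run-through: starts Tuesday 08:30 at or after Brass Run-through ends Monday 18:30 → clear.
Brass Block: starts Tuesday 09:00 at or after Brass Run-through ends Monday 18:30 → clear.
Full Run-through: starts Tuesday 16:30 at or after Brass Run-through ends Monday 18:30 → clear.
Chamber Rehearsal: starts Wednesday 12:00 at or after Brass Run-through ends Monday 18:30 → clear.
Brass Run-through overlaps Chamber Tracking, Sectional Soundcheck.

Yes — it overlaps Chamber Tracking, Sectional Soundcheck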